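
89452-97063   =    -  7611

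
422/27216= 211/13608= 0.02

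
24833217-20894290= 3938927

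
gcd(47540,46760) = 20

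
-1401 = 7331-8732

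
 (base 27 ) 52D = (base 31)3QN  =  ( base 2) 111010000000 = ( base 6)25104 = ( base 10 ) 3712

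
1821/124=14 + 85/124 = 14.69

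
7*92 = 644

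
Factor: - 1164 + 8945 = 7781 =31^1*251^1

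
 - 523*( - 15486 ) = 8099178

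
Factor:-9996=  - 2^2*3^1*7^2*17^1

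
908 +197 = 1105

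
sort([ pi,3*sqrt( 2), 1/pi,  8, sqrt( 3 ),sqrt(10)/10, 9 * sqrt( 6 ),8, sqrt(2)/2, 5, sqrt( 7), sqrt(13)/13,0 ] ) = [0,sqrt( 13)/13,  sqrt( 10) /10, 1/pi, sqrt( 2)/2, sqrt( 3 ) , sqrt(7),pi,3 * sqrt( 2), 5, 8,8,  9* sqrt( 6)]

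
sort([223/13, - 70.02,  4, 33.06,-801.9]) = [ - 801.9, - 70.02,  4, 223/13, 33.06]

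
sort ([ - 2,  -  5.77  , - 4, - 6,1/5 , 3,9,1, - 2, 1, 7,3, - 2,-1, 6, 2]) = [ - 6, - 5.77, - 4 , - 2,-2, - 2 , -1, 1/5, 1  ,  1 , 2,3, 3,6,7, 9]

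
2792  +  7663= 10455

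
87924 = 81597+6327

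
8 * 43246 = 345968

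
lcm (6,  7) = 42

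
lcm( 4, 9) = 36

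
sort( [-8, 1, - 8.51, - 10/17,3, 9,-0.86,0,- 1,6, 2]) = [ - 8.51, - 8,  -  1, - 0.86, - 10/17,0,1,2,3, 6,9 ]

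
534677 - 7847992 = -7313315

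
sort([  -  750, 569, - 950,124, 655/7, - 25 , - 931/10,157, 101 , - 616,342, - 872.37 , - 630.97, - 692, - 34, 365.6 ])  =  [ - 950, - 872.37,  -  750, - 692,  -  630.97, - 616, - 931/10,  -  34 , - 25, 655/7,  101,124,157,342,365.6 , 569 ]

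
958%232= 30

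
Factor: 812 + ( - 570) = 2^1*11^2 = 242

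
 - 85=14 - 99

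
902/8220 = 451/4110 = 0.11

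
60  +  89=149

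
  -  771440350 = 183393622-954833972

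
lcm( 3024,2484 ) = 69552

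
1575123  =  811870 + 763253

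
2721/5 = 544 + 1/5 = 544.20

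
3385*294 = 995190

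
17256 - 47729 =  - 30473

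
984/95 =10 + 34/95 = 10.36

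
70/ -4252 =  - 1 + 2091/2126 = -0.02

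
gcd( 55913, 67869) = 1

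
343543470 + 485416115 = 828959585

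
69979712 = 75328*929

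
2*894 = 1788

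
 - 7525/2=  - 3763 + 1/2 = - 3762.50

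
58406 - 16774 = 41632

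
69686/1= 69686 = 69686.00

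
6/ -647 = -6/647 = -0.01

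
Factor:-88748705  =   - 5^1*17749741^1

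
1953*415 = 810495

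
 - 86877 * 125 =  - 10859625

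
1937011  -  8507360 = - 6570349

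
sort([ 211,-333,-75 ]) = [ - 333, - 75, 211 ]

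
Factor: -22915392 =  - 2^6*3^1*41^2*71^1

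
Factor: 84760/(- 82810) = -2^2 *7^( - 2) * 13^( - 1)*163^1 = - 652/637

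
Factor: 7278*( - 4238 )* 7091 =-218715966924 =- 2^2*3^1*7^1*13^1*163^1*1013^1*1213^1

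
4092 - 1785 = 2307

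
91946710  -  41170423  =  50776287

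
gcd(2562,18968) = 2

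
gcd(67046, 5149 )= 1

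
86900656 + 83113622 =170014278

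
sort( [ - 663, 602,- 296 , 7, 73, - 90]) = [-663,-296, - 90, 7,  73,  602]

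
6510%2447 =1616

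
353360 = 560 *631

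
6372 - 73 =6299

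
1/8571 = 1/8571 = 0.00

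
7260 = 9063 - 1803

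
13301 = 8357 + 4944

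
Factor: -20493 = - 3^4*11^1*23^1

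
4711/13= 4711/13 = 362.38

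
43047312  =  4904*8778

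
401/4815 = 401/4815 = 0.08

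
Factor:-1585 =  - 5^1*317^1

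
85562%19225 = 8662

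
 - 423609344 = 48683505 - 472292849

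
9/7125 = 3/2375 = 0.00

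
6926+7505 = 14431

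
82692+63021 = 145713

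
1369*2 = 2738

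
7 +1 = 8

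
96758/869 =96758/869 = 111.34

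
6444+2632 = 9076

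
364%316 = 48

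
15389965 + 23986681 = 39376646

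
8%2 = 0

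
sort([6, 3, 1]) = [ 1,3 , 6 ]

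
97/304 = 97/304 = 0.32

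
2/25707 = 2/25707 = 0.00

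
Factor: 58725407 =13^1*41^1 * 239^1*461^1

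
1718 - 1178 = 540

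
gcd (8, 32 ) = 8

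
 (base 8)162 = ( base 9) 136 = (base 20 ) 5e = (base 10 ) 114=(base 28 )42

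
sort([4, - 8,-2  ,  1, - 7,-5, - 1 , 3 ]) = [ - 8,-7,  -  5, - 2, - 1, 1,3,4] 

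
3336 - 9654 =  - 6318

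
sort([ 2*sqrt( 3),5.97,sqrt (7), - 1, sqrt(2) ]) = [ - 1, sqrt (2), sqrt( 7),2*sqrt( 3 ), 5.97]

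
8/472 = 1/59 = 0.02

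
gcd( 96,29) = 1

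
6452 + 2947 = 9399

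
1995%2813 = 1995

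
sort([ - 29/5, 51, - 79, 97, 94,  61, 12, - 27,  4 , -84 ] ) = [ - 84,  -  79, - 27, - 29/5 , 4, 12, 51 , 61,94, 97]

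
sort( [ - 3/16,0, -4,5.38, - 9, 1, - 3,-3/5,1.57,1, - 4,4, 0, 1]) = [-9, - 4,-4,-3,- 3/5, - 3/16,  0, 0,1,1, 1, 1.57, 4, 5.38]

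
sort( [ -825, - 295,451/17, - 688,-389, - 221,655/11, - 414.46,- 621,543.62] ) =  [-825,-688, - 621, - 414.46, - 389, - 295, - 221,451/17,655/11,  543.62 ]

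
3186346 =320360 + 2865986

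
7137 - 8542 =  - 1405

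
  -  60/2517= -1 + 819/839 = - 0.02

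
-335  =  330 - 665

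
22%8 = 6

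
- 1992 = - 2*996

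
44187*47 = 2076789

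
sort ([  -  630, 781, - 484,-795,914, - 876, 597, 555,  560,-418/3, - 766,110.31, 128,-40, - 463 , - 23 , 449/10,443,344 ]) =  [ - 876,-795,-766,-630,-484, - 463,- 418/3,-40,-23,449/10,110.31 , 128,344,443,  555 , 560, 597,781,914 ] 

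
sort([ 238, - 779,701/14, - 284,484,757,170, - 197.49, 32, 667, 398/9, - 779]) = [ - 779, - 779, - 284, - 197.49,32,398/9, 701/14, 170, 238,484, 667, 757 ] 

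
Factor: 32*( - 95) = -2^5*5^1*19^1 = - 3040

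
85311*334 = 28493874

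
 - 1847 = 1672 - 3519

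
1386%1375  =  11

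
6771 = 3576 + 3195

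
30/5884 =15/2942 = 0.01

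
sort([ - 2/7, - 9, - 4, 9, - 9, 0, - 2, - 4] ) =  [ - 9, - 9,  -  4, - 4,- 2,-2/7,  0,  9 ]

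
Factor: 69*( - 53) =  - 3^1*23^1*53^1=-3657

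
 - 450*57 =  - 25650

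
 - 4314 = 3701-8015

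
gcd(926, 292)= 2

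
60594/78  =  10099/13 = 776.85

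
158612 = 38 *4174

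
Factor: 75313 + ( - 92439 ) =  - 17126 = - 2^1*8563^1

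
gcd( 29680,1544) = 8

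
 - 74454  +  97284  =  22830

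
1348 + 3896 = 5244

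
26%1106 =26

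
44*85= 3740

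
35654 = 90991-55337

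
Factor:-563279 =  - 97^1 * 5807^1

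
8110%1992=142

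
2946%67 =65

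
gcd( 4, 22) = 2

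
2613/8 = 2613/8 =326.62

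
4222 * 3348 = 14135256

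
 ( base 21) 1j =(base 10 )40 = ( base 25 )1f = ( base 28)1C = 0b101000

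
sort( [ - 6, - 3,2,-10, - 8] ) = [ - 10, - 8, - 6, - 3 , 2]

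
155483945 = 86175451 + 69308494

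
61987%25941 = 10105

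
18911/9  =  18911/9 = 2101.22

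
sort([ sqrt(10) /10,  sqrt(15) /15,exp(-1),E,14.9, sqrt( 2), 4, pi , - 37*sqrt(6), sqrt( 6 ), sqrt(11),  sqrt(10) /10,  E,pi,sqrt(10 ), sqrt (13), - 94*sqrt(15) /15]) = [- 37 * sqrt( 6 ), - 94 * sqrt(15)/15, sqrt(15)/15, sqrt( 10)/10, sqrt(10 )/10 , exp( - 1),sqrt( 2) , sqrt( 6 ),  E  ,  E, pi,  pi , sqrt(10), sqrt(11 ), sqrt(13), 4 , 14.9] 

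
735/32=735/32 = 22.97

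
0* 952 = 0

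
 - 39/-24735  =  13/8245 = 0.00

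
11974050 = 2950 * 4059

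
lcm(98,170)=8330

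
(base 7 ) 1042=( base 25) en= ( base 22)gl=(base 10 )373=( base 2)101110101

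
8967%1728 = 327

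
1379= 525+854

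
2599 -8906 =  - 6307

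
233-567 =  - 334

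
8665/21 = 412+13/21 = 412.62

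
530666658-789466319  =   - 258799661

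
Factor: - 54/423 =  - 6/47 = - 2^1*3^1*47^( - 1 ) 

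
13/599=13/599 = 0.02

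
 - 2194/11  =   - 200+6/11  =  -199.45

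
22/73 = 22/73 = 0.30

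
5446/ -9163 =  -1 + 531/1309 = - 0.59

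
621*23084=14335164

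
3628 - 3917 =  - 289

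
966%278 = 132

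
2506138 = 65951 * 38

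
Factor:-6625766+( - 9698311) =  -16324077 = - 3^1*7^1*11^1 * 70667^1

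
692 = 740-48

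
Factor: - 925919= - 43^1*61^1*353^1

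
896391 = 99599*9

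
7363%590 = 283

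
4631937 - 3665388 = 966549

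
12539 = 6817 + 5722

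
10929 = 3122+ 7807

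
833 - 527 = 306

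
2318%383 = 20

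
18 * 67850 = 1221300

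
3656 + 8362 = 12018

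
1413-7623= -6210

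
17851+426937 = 444788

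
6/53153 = 6/53153 = 0.00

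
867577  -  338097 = 529480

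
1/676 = 1/676 = 0.00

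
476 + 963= 1439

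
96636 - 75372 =21264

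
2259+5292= 7551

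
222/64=3+ 15/32= 3.47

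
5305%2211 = 883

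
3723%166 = 71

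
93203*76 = 7083428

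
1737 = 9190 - 7453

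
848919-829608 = 19311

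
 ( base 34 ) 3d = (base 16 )73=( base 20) 5F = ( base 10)115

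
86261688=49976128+36285560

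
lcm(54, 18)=54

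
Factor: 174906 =2^1*3^3*41^1 * 79^1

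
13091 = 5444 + 7647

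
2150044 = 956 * 2249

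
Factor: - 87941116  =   - 2^2*21985279^1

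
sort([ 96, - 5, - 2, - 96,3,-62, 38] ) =[ - 96, - 62, - 5, - 2,3, 38 , 96 ]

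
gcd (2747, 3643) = 1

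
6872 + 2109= 8981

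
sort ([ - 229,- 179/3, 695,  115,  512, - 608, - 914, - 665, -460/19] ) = [ - 914,- 665, - 608, - 229, - 179/3,-460/19,115, 512, 695 ]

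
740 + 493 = 1233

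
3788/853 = 3788/853 = 4.44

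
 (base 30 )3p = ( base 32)3J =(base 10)115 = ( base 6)311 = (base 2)1110011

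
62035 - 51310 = 10725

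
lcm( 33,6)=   66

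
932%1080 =932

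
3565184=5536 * 644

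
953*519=494607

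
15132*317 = 4796844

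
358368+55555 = 413923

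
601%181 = 58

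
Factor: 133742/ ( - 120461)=-2^1*7^1*11^( - 1)*41^1*47^( - 1 ) = -574/517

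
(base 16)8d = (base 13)ab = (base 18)7f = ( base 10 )141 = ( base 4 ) 2031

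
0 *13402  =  0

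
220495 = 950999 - 730504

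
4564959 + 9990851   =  14555810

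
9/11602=9/11602 = 0.00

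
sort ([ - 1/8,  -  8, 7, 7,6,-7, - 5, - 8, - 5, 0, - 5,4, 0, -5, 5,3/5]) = [ - 8, - 8,-7, - 5, - 5 , - 5, - 5, - 1/8, 0,0, 3/5, 4, 5, 6, 7, 7] 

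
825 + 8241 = 9066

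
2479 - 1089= 1390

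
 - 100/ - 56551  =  100/56551 = 0.00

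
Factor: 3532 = 2^2*883^1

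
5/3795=1/759 = 0.00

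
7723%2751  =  2221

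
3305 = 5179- 1874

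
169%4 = 1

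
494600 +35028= 529628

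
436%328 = 108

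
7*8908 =62356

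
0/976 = 0 = 0.00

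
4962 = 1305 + 3657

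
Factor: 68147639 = 7^1*9735377^1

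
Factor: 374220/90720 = 2^(-3)*3^1*11^1 = 33/8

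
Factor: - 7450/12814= - 25/43 = - 5^2* 43^( - 1)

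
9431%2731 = 1238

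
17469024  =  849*20576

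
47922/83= 47922/83 = 577.37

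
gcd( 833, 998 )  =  1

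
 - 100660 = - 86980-13680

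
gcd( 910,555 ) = 5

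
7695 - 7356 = 339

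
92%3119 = 92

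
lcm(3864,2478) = 227976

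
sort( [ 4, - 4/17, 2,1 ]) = [ - 4/17, 1, 2,  4] 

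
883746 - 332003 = 551743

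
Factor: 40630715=5^1*8126143^1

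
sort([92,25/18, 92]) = [25/18,92,  92 ]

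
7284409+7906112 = 15190521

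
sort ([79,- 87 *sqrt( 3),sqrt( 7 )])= [ - 87 * sqrt( 3),sqrt (7),79 ]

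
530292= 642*826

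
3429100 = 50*68582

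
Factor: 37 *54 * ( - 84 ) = - 2^3*3^4*7^1*37^1=- 167832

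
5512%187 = 89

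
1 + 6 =7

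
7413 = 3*2471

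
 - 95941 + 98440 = 2499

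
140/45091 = 140/45091 = 0.00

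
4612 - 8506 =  - 3894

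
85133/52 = 1637 + 9/52=1637.17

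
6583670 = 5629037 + 954633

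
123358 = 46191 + 77167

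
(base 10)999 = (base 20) 29j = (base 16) 3E7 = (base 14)515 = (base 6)4343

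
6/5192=3/2596 = 0.00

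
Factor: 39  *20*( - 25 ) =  - 2^2*3^1* 5^3*13^1 = -  19500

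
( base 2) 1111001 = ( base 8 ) 171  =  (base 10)121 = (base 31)3s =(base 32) 3p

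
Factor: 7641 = 3^3*283^1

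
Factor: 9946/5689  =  2^1*4973^1  *5689^( - 1)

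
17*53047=901799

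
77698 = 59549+18149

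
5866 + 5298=11164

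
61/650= 61/650  =  0.09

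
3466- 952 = 2514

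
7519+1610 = 9129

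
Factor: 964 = 2^2  *  241^1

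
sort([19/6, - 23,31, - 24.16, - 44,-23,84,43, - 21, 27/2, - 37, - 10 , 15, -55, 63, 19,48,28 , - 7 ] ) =[ - 55, - 44, - 37, - 24.16 , - 23, - 23, - 21, - 10, - 7,19/6, 27/2, 15, 19,28 , 31, 43, 48,63, 84 ] 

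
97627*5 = 488135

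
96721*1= 96721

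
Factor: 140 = 2^2*5^1 * 7^1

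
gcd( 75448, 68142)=2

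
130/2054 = 5/79 = 0.06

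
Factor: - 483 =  - 3^1*7^1*23^1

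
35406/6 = 5901 = 5901.00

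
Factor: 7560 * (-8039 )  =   - 60774840 = -2^3 * 3^3 * 5^1*7^1*8039^1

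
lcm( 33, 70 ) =2310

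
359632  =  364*988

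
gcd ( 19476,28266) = 6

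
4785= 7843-3058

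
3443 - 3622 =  - 179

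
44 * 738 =32472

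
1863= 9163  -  7300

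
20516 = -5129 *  ( - 4)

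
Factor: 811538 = 2^1 * 7^4 * 13^2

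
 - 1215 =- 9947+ 8732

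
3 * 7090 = 21270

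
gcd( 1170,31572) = 18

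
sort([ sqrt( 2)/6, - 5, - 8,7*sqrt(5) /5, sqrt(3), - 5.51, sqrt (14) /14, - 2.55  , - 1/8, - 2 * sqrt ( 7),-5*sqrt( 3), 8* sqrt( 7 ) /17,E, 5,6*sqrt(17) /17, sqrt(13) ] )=[ - 5*sqrt(3 ), - 8, - 5.51, - 2*sqrt(7 ),- 5, - 2.55, - 1/8, sqrt( 2)/6, sqrt(14)/14,  8*sqrt( 7) /17,  6*sqrt(17) /17, sqrt( 3), E,7*sqrt(5 )/5 , sqrt( 13), 5] 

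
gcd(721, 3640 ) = 7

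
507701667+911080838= 1418782505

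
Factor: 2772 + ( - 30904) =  - 2^2*13^1*541^1  =  -  28132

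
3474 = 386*9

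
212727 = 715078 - 502351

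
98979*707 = 69978153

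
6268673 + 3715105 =9983778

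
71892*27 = 1941084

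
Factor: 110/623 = 2^1*5^1*7^( - 1)*11^1*89^(-1 )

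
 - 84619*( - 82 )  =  6938758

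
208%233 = 208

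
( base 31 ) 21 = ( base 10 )63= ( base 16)3f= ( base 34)1t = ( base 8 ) 77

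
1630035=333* 4895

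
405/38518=405/38518 =0.01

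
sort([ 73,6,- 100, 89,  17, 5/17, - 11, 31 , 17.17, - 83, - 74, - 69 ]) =[ - 100, - 83, - 74, - 69, - 11,  5/17,6, 17,17.17 , 31,73, 89 ] 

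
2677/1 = 2677 = 2677.00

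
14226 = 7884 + 6342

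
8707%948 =175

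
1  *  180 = 180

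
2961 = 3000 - 39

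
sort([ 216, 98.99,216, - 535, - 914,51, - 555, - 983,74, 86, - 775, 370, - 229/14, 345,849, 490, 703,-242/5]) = [ - 983, - 914, - 775, - 555,-535, - 242/5, - 229/14,51, 74, 86, 98.99,216 , 216 , 345, 370 , 490, 703,849 ]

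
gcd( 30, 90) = 30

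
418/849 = 418/849 = 0.49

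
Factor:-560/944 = -5^1*7^1* 59^( - 1 ) = -35/59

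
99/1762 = 99/1762= 0.06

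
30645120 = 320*95766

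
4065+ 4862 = 8927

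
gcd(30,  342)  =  6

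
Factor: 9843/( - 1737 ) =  -17/3 = - 3^( - 1)*17^1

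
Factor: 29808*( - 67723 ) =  - 2^4*3^4*23^1 * 67723^1 = -2018687184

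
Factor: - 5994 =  - 2^1*3^4 * 37^1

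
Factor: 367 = 367^1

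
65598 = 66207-609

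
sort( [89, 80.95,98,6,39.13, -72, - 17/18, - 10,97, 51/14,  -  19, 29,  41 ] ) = [-72, - 19,-10, - 17/18, 51/14, 6, 29,39.13, 41,80.95, 89,97,98]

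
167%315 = 167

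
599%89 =65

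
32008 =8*4001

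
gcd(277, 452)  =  1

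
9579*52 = 498108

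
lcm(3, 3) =3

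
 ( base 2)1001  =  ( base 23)9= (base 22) 9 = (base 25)9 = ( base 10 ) 9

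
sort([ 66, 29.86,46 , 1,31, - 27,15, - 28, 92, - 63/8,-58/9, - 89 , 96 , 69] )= [ - 89, - 28,-27, - 63/8, - 58/9, 1, 15, 29.86,31, 46,  66,69,  92,96]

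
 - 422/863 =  - 1  +  441/863 = -0.49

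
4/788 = 1/197= 0.01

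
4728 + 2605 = 7333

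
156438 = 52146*3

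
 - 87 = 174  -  261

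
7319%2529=2261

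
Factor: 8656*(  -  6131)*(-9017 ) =478531612912 =2^4*71^1*127^1 *541^1*6131^1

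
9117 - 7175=1942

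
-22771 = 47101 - 69872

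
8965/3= 2988 + 1/3 = 2988.33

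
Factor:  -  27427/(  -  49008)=2^(  -  4 )*3^ (-1)*1021^ (-1) * 27427^1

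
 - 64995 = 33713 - 98708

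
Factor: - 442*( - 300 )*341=45216600 = 2^3*3^1*5^2*11^1*13^1*17^1*31^1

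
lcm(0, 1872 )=0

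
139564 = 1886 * 74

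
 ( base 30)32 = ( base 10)92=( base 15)62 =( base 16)5c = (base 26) 3E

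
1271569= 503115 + 768454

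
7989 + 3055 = 11044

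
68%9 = 5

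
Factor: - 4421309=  - 17^1*283^1*919^1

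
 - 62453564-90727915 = -153181479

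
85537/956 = 85537/956 = 89.47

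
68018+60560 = 128578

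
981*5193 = 5094333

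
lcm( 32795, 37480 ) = 262360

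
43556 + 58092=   101648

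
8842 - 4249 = 4593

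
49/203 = 7/29 = 0.24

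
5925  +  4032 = 9957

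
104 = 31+73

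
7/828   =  7/828 = 0.01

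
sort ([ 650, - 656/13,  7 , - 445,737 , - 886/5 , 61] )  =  [ - 445, - 886/5,-656/13,7,61 , 650,  737] 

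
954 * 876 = 835704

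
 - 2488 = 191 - 2679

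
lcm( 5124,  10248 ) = 10248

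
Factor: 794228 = 2^2 * 181^1*1097^1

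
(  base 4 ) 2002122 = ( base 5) 231341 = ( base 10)8346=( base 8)20232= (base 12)49B6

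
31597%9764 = 2305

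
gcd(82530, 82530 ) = 82530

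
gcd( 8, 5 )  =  1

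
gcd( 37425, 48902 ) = 499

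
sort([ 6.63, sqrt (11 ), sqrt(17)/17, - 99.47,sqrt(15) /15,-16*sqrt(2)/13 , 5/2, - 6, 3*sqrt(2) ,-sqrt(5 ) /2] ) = [- 99.47, - 6 ,-16*sqrt(2)/13 ,-sqrt(5)/2, sqrt(17 ) /17,sqrt(15) /15, 5/2,sqrt(11), 3 * sqrt( 2 ),  6.63 ]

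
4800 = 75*64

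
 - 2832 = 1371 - 4203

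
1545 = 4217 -2672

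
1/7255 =1/7255 = 0.00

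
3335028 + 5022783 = 8357811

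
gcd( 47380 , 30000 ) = 20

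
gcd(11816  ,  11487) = 7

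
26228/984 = 26 + 161/246 =26.65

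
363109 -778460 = - 415351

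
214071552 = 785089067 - 571017515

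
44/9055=44/9055=0.00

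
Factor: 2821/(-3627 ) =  - 3^( - 2) * 7^1 = - 7/9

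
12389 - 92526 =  - 80137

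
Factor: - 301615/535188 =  - 2^ ( - 2)*3^(- 1) * 5^1*103^ ( - 1) * 179^1*337^1*433^( - 1)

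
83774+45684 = 129458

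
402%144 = 114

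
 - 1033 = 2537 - 3570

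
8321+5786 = 14107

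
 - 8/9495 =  -1 + 9487/9495  =  -0.00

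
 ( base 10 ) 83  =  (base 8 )123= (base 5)313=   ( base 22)3H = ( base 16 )53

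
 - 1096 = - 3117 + 2021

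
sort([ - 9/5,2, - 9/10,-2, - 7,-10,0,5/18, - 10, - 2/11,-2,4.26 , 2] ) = [-10,-10, -7, - 2,-2,- 9/5,- 9/10, - 2/11 , 0,5/18,2,2,4.26]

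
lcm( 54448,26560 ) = 1088960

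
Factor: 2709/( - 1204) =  - 2^( - 2 )*3^2 = - 9/4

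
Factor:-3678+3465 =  - 3^1 *71^1 = - 213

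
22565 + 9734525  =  9757090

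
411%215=196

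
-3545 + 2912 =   -  633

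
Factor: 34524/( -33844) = -3^2 * 7^1 * 137^1 * 8461^( - 1 ) =- 8631/8461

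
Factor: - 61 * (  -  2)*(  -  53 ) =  - 2^1 * 53^1*  61^1 = - 6466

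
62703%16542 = 13077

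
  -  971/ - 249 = 971/249=3.90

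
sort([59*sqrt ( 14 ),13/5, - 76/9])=[  -  76/9,13/5,  59*sqrt( 14 )] 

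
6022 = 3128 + 2894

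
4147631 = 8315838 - 4168207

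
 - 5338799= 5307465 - 10646264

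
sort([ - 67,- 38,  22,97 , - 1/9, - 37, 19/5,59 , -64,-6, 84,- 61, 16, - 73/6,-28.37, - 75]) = [-75, - 67,-64,-61, - 38, - 37,-28.37,-73/6, - 6, - 1/9,19/5,  16, 22,  59,84, 97] 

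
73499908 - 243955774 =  - 170455866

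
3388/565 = 3388/565 = 6.00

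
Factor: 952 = 2^3*7^1*17^1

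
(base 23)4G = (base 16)6C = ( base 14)7a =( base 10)108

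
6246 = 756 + 5490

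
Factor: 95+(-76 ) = 19=19^1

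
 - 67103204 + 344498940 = 277395736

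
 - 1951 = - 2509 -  - 558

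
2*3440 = 6880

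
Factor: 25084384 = 2^5  *13^1*17^1*3547^1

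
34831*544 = 18948064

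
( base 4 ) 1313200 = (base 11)5823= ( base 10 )7648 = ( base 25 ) C5N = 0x1de0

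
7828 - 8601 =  - 773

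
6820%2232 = 124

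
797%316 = 165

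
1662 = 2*831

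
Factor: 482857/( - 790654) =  - 2^( - 1)*41^1*53^( - 1 )*7459^ ( - 1)*11777^1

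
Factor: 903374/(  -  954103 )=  - 2^1*19^1*23773^1 * 954103^(-1 ) 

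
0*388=0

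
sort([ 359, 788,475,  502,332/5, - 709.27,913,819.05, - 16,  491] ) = [- 709.27, - 16,332/5, 359 , 475,491,502, 788, 819.05, 913 ]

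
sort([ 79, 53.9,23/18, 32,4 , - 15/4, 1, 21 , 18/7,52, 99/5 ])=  [ - 15/4,1, 23/18, 18/7,4,99/5,21,32, 52,  53.9, 79 ] 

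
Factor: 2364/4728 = 1/2 = 2^(-1 )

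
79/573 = 79/573 =0.14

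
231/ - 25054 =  -1 + 24823/25054 = -0.01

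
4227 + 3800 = 8027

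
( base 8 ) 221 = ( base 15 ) 9A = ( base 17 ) 89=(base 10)145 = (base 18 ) 81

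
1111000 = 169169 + 941831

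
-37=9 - 46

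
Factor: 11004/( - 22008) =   -  2^ ( - 1 ) =- 1/2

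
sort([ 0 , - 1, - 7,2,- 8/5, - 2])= [ - 7  ,  -  2, - 8/5, - 1,  0,2]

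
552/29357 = 552/29357=0.02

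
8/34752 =1/4344 =0.00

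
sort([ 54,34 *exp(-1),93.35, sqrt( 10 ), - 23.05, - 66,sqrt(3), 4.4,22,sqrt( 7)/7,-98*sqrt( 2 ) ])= [- 98*sqrt( 2), - 66, - 23.05,sqrt( 7 ) /7, sqrt( 3 ),sqrt( 10),4.4,34*exp( - 1),22,54 , 93.35]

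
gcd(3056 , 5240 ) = 8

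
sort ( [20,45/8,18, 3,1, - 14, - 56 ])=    [-56, - 14,1,3,45/8,18,20]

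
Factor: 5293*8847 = 3^2*67^1 * 79^1*983^1 = 46827171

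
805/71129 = 805/71129  =  0.01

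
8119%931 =671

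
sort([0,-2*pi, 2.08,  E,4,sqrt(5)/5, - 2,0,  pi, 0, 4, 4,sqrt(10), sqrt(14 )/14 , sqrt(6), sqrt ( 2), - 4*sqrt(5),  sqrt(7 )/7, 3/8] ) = [ - 4*sqrt( 5),-2*pi, - 2, 0 , 0  ,  0, sqrt(14)/14, 3/8, sqrt( 7 ) /7  ,  sqrt( 5 ) /5,sqrt ( 2 ), 2.08, sqrt (6), E, pi, sqrt( 10 ), 4,4, 4]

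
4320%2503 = 1817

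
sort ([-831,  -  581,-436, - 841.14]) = [-841.14 ,-831, - 581,-436]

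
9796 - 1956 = 7840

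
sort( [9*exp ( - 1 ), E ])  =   [E,9 * exp( - 1) ] 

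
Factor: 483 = 3^1*7^1 * 23^1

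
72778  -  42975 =29803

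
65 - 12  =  53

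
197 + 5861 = 6058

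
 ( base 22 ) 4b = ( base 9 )120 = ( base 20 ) 4j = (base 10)99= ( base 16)63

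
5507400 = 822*6700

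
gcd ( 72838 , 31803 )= 1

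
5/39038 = 5/39038 = 0.00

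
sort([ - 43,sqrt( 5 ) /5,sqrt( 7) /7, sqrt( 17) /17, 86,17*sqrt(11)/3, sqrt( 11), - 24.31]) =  [-43 , - 24.31, sqrt( 17)/17, sqrt(7 ) /7,sqrt( 5)/5, sqrt( 11 ),17 * sqrt( 11 )/3, 86]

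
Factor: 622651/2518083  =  3^(-2 )  *53^( -1)*229^1*2719^1*5279^( - 1)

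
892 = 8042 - 7150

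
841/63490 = 841/63490=   0.01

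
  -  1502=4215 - 5717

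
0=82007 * 0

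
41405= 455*91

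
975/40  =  195/8 = 24.38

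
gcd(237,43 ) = 1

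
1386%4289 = 1386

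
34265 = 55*623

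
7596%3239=1118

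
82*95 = 7790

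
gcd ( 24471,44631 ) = 9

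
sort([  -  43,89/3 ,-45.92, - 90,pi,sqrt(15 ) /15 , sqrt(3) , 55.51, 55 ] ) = [ - 90  ,  -  45.92, - 43 , sqrt(15 ) /15,sqrt( 3 ), pi,89/3, 55,55.51 ]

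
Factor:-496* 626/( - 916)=2^3*31^1*229^(-1)*313^1 = 77624/229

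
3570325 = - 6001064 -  - 9571389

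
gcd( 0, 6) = 6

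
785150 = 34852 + 750298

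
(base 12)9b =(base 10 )119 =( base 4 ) 1313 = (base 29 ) 43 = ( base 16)77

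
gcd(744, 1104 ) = 24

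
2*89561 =179122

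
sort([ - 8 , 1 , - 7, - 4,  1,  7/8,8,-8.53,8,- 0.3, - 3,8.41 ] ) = [ - 8.53, - 8, - 7, - 4,- 3,- 0.3,7/8,  1,1, 8, 8, 8.41]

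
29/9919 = 29/9919=0.00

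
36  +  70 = 106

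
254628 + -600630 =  - 346002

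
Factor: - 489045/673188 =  - 163015/224396=- 2^ (-2)*5^1*32603^1* 56099^( - 1 )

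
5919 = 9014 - 3095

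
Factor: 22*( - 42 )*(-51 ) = 47124 = 2^2*3^2*7^1*11^1*17^1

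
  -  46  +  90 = 44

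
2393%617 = 542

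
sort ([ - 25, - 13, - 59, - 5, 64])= [ - 59,  -  25  , - 13,-5,64]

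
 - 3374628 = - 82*41154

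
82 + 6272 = 6354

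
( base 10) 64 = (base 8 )100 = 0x40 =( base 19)37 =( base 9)71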